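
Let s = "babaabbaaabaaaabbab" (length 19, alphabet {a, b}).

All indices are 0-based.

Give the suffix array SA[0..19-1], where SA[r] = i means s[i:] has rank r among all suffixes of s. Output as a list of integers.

rank | idx | suffix
   0 |  11 | aaaabbab
   1 |   7 | aaabaaaabbab
   2 |  12 | aaabbab
   3 |   8 | aabaaaabbab
   4 |   3 | aabbaaabaaaabbab
   5 |  13 | aabbab
   6 |  17 | ab
   7 |   9 | abaaaabbab
   8 |   1 | abaabbaaabaaaabbab
   9 |   4 | abbaaabaaaabbab
  10 |  14 | abbab
  11 |  18 | b
  12 |  10 | baaaabbab
  13 |   6 | baaabaaaabbab
  14 |   2 | baabbaaabaaaabbab
  15 |  16 | bab
  16 |   0 | babaabbaaabaaaabbab
  17 |   5 | bbaaabaaaabbab
  18 |  15 | bbab

[11, 7, 12, 8, 3, 13, 17, 9, 1, 4, 14, 18, 10, 6, 2, 16, 0, 5, 15]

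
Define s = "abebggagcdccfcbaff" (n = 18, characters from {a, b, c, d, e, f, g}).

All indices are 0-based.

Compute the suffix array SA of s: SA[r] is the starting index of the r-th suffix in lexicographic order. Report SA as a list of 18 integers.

sorted suffixes:
  #0 SA[0]=0  'abebggagcdccfcbaff'
  #1 SA[1]=15  'aff'
  #2 SA[2]=6  'agcdccfcbaff'
  #3 SA[3]=14  'baff'
  #4 SA[4]=1  'bebggagcdccfcbaff'
  #5 SA[5]=3  'bggagcdccfcbaff'
  #6 SA[6]=13  'cbaff'
  #7 SA[7]=10  'ccfcbaff'
  #8 SA[8]=8  'cdccfcbaff'
  #9 SA[9]=11  'cfcbaff'
  #10 SA[10]=9  'dccfcbaff'
  #11 SA[11]=2  'ebggagcdccfcbaff'
  #12 SA[12]=17  'f'
  #13 SA[13]=12  'fcbaff'
  #14 SA[14]=16  'ff'
  #15 SA[15]=5  'gagcdccfcbaff'
  #16 SA[16]=7  'gcdccfcbaff'
  #17 SA[17]=4  'ggagcdccfcbaff'

[0, 15, 6, 14, 1, 3, 13, 10, 8, 11, 9, 2, 17, 12, 16, 5, 7, 4]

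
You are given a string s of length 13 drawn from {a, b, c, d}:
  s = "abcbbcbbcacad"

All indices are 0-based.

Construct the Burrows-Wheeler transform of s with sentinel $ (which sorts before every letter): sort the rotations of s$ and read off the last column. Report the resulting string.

rank  rotation        last
    0  $abcbbcbbcacad  d
    1  abcbbcbbcacad$  $
    2  acad$abcbbcbbc  c
    3  ad$abcbbcbbcac  c
    4  bbcacad$abcbbc  c
    5  bbcbbcacad$abc  c
    6  bcacad$abcbbcb  b
    7  bcbbcacad$abcb  b
    8  bcbbcbbcacad$a  a
    9  cacad$abcbbcbb  b
   10  cad$abcbbcbbca  a
   11  cbbcacad$abcbb  b
   12  cbbcbbcacad$ab  b
   13  d$abcbbcbbcaca  a

d$ccccbbababba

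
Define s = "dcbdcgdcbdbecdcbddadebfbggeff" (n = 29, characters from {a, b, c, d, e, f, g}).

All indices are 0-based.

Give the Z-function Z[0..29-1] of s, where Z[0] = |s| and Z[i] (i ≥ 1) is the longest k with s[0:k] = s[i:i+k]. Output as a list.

[29, 0, 0, 2, 0, 0, 4, 0, 0, 1, 0, 0, 0, 4, 0, 0, 1, 1, 0, 1, 0, 0, 0, 0, 0, 0, 0, 0, 0]

Z[0]=29
i=1: outside box; Z[1]=0
i=2: outside box; Z[2]=0
i=3: outside box; Z[3]=2 scan→box=[3,5)
i=4: min(r-i=1, Z[1]=0)=0; Z[4]=0
i=5: outside box; Z[5]=0
i=6: outside box; Z[6]=4 scan→box=[6,10)
i=7: min(r-i=3, Z[1]=0)=0; Z[7]=0
i=8: min(r-i=2, Z[2]=0)=0; Z[8]=0
i=9: min(r-i=1, Z[3]=2)=1; Z[9]=1
i=10: outside box; Z[10]=0
i=11: outside box; Z[11]=0
i=12: outside box; Z[12]=0
i=13: outside box; Z[13]=4 scan→box=[13,17)
i=14: min(r-i=3, Z[1]=0)=0; Z[14]=0
i=15: min(r-i=2, Z[2]=0)=0; Z[15]=0
i=16: min(r-i=1, Z[3]=2)=1; Z[16]=1
i=17: outside box; Z[17]=1 scan→box=[17,18)
i=18: outside box; Z[18]=0
i=19: outside box; Z[19]=1 scan→box=[19,20)
i=20: outside box; Z[20]=0
i=21: outside box; Z[21]=0
i=22: outside box; Z[22]=0
i=23: outside box; Z[23]=0
i=24: outside box; Z[24]=0
i=25: outside box; Z[25]=0
i=26: outside box; Z[26]=0
i=27: outside box; Z[27]=0
i=28: outside box; Z[28]=0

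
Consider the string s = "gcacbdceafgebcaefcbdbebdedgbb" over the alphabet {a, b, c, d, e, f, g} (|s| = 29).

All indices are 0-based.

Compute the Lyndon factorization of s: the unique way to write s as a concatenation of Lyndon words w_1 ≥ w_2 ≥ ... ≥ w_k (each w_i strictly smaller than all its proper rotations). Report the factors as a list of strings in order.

["g", "c", "acbdceafgebcaefcbdbebdedgbb"]

emit factor 1: 'g' (i=0, period=1)
emit factor 2: 'c' (i=1, period=1)
emit factor 3: 'acbdceafgebcaefcbdbebdedgbb' (i=2, period=27)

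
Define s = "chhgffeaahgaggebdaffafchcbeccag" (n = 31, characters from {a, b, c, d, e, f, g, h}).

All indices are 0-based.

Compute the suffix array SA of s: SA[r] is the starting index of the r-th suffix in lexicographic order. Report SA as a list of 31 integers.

rank→(start, suffix):
  0 → (7, 'aahgaggebdaffafchcbeccag')
  1 → (20, 'afchcbeccag')
  2 → (17, 'affafchcbeccag')
  3 → (29, 'ag')
  4 → (11, 'aggebdaffafchcbeccag')
  5 → (8, 'ahgaggebdaffafchcbeccag')
  6 → (15, 'bdaffafchcbeccag')
  7 → (25, 'beccag')
  8 → (28, 'cag')
  9 → (24, 'cbeccag')
  10 → (27, 'ccag')
  11 → (22, 'chcbeccag')
  12 → (0, 'chhgffeaahgaggebdaffafchcbeccag')
  13 → (16, 'daffafchcbeccag')
  14 → (6, 'eaahgaggebdaffafchcbeccag')
  15 → (14, 'ebdaffafchcbeccag')
  16 → (26, 'eccag')
  17 → (19, 'fafchcbeccag')
  18 → (21, 'fchcbeccag')
  19 → (5, 'feaahgaggebdaffafchcbeccag')
  20 → (18, 'ffafchcbeccag')
  21 → (4, 'ffeaahgaggebdaffafchcbeccag')
  22 → (30, 'g')
  23 → (10, 'gaggebdaffafchcbeccag')
  24 → (13, 'gebdaffafchcbeccag')
  25 → (3, 'gffeaahgaggebdaffafchcbeccag')
  26 → (12, 'ggebdaffafchcbeccag')
  27 → (23, 'hcbeccag')
  28 → (9, 'hgaggebdaffafchcbeccag')
  29 → (2, 'hgffeaahgaggebdaffafchcbeccag')
  30 → (1, 'hhgffeaahgaggebdaffafchcbeccag')

[7, 20, 17, 29, 11, 8, 15, 25, 28, 24, 27, 22, 0, 16, 6, 14, 26, 19, 21, 5, 18, 4, 30, 10, 13, 3, 12, 23, 9, 2, 1]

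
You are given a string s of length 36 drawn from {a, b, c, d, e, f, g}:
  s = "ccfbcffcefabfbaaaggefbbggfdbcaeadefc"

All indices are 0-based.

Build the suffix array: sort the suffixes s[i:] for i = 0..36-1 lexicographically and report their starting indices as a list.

[14, 15, 10, 31, 29, 16, 13, 21, 27, 3, 11, 22, 35, 28, 0, 7, 1, 4, 26, 32, 30, 8, 19, 33, 9, 12, 20, 2, 34, 6, 25, 5, 18, 24, 17, 23]

rank→(start, suffix):
  0 → (14, 'aaaggefbbggfdbcaeadefc')
  1 → (15, 'aaggefbbggfdbcaeadefc')
  2 → (10, 'abfbaaaggefbbggfdbcaeadefc')
  3 → (31, 'adefc')
  4 → (29, 'aeadefc')
  5 → (16, 'aggefbbggfdbcaeadefc')
  6 → (13, 'baaaggefbbggfdbcaeadefc')
  7 → (21, 'bbggfdbcaeadefc')
  8 → (27, 'bcaeadefc')
  9 → (3, 'bcffcefabfbaaaggefbbggfdbcaeadefc')
  10 → (11, 'bfbaaaggefbbggfdbcaeadefc')
  11 → (22, 'bggfdbcaeadefc')
  12 → (35, 'c')
  13 → (28, 'caeadefc')
  14 → (0, 'ccfbcffcefabfbaaaggefbbggfdbcaeadefc')
  15 → (7, 'cefabfbaaaggefbbggfdbcaeadefc')
  16 → (1, 'cfbcffcefabfbaaaggefbbggfdbcaeadefc')
  17 → (4, 'cffcefabfbaaaggefbbggfdbcaeadefc')
  18 → (26, 'dbcaeadefc')
  19 → (32, 'defc')
  20 → (30, 'eadefc')
  21 → (8, 'efabfbaaaggefbbggfdbcaeadefc')
  22 → (19, 'efbbggfdbcaeadefc')
  23 → (33, 'efc')
  24 → (9, 'fabfbaaaggefbbggfdbcaeadefc')
  25 → (12, 'fbaaaggefbbggfdbcaeadefc')
  26 → (20, 'fbbggfdbcaeadefc')
  27 → (2, 'fbcffcefabfbaaaggefbbggfdbcaeadefc')
  28 → (34, 'fc')
  29 → (6, 'fcefabfbaaaggefbbggfdbcaeadefc')
  30 → (25, 'fdbcaeadefc')
  31 → (5, 'ffcefabfbaaaggefbbggfdbcaeadefc')
  32 → (18, 'gefbbggfdbcaeadefc')
  33 → (24, 'gfdbcaeadefc')
  34 → (17, 'ggefbbggfdbcaeadefc')
  35 → (23, 'ggfdbcaeadefc')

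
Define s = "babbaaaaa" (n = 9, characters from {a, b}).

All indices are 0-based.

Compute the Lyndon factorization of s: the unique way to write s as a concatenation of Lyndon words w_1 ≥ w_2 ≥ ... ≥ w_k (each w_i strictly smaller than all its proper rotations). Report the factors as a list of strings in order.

["b", "abb", "a", "a", "a", "a", "a"]

emit factor 1: 'b' (i=0, period=1)
emit factor 2: 'abb' (i=1, period=3)
emit factor 3: 'a' (i=4, period=1)
emit factor 4: 'a' (i=5, period=1)
emit factor 5: 'a' (i=6, period=1)
emit factor 6: 'a' (i=7, period=1)
emit factor 7: 'a' (i=8, period=1)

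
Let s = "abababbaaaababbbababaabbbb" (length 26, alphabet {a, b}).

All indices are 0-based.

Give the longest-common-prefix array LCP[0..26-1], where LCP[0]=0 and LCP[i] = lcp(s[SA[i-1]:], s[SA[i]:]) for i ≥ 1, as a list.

[0, 3, 2, 3, 1, 3, 5, 4, 5, 2, 3, 4, 0, 1, 3, 2, 4, 5, 3, 4, 1, 2, 3, 2, 3, 3]

rank | idx | suffix
   0 |   7 | aaaababbbababaabbbb
   1 |   8 | aaababbbababaabbbb
   2 |   9 | aababbbababaabbbb
   3 |  20 | aabbbb
   4 |  18 | abaabbbb
   5 |  16 | ababaabbbb
   6 |   0 | abababbaaaababbbababaabbbb
   7 |   2 | ababbaaaababbbababaabbbb
   8 |  10 | ababbbababaabbbb
   9 |   4 | abbaaaababbbababaabbbb
  10 |  12 | abbbababaabbbb
  11 |  21 | abbbb
  12 |  25 | b
  13 |   6 | baaaababbbababaabbbb
  14 |  19 | baabbbb
  15 |  17 | babaabbbb
  16 |  15 | bababaabbbb
  17 |   1 | bababbaaaababbbababaabbbb
  18 |   3 | babbaaaababbbababaabbbb
  19 |  11 | babbbababaabbbb
  20 |  24 | bb
  21 |   5 | bbaaaababbbababaabbbb
  22 |  14 | bbababaabbbb
  23 |  23 | bbb
  24 |  13 | bbbababaabbbb
  25 |  22 | bbbb

SA = [7, 8, 9, 20, 18, 16, 0, 2, 10, 4, 12, 21, 25, 6, 19, 17, 15, 1, 3, 11, 24, 5, 14, 23, 13, 22]
i: (SA[i-1],SA[i]) lcp shared
  1: (7,8) 3 'aaa'
  2: (8,9) 2 'aa'
  3: (9,20) 3 'aab'
  4: (20,18) 1 'a'
  5: (18,16) 3 'aba'
  6: (16,0) 5 'ababa'
  7: (0,2) 4 'abab'
  8: (2,10) 5 'ababb'
  9: (10,4) 2 'ab'
  10: (4,12) 3 'abb'
  11: (12,21) 4 'abbb'
  12: (21,25) 0 ''
  13: (25,6) 1 'b'
  14: (6,19) 3 'baa'
  15: (19,17) 2 'ba'
  16: (17,15) 4 'baba'
  17: (15,1) 5 'babab'
  18: (1,3) 3 'bab'
  19: (3,11) 4 'babb'
  20: (11,24) 1 'b'
  21: (24,5) 2 'bb'
  22: (5,14) 3 'bba'
  23: (14,23) 2 'bb'
  24: (23,13) 3 'bbb'
  25: (13,22) 3 'bbb'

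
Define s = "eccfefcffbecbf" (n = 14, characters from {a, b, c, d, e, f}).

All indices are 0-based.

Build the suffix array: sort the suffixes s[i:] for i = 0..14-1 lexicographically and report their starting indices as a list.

[9, 12, 11, 1, 2, 6, 10, 0, 4, 13, 8, 5, 3, 7]

sorted suffixes:
  #0 SA[0]=9  'becbf'
  #1 SA[1]=12  'bf'
  #2 SA[2]=11  'cbf'
  #3 SA[3]=1  'ccfefcffbecbf'
  #4 SA[4]=2  'cfefcffbecbf'
  #5 SA[5]=6  'cffbecbf'
  #6 SA[6]=10  'ecbf'
  #7 SA[7]=0  'eccfefcffbecbf'
  #8 SA[8]=4  'efcffbecbf'
  #9 SA[9]=13  'f'
  #10 SA[10]=8  'fbecbf'
  #11 SA[11]=5  'fcffbecbf'
  #12 SA[12]=3  'fefcffbecbf'
  #13 SA[13]=7  'ffbecbf'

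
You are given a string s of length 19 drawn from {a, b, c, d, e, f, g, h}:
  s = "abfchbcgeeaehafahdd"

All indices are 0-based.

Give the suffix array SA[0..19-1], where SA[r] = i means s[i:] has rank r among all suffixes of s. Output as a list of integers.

[0, 10, 13, 15, 5, 1, 6, 3, 18, 17, 9, 8, 11, 14, 2, 7, 12, 4, 16]

rank | idx | suffix
   0 |   0 | abfchbcgeeaehafahdd
   1 |  10 | aehafahdd
   2 |  13 | afahdd
   3 |  15 | ahdd
   4 |   5 | bcgeeaehafahdd
   5 |   1 | bfchbcgeeaehafahdd
   6 |   6 | cgeeaehafahdd
   7 |   3 | chbcgeeaehafahdd
   8 |  18 | d
   9 |  17 | dd
  10 |   9 | eaehafahdd
  11 |   8 | eeaehafahdd
  12 |  11 | ehafahdd
  13 |  14 | fahdd
  14 |   2 | fchbcgeeaehafahdd
  15 |   7 | geeaehafahdd
  16 |  12 | hafahdd
  17 |   4 | hbcgeeaehafahdd
  18 |  16 | hdd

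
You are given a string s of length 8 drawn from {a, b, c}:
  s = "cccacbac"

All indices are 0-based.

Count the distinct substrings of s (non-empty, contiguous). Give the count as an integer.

29

rank→(start, suffix):
  0 → (6, 'ac')
  1 → (3, 'acbac')
  2 → (5, 'bac')
  3 → (7, 'c')
  4 → (2, 'cacbac')
  5 → (4, 'cbac')
  6 → (1, 'ccacbac')
  7 → (0, 'cccacbac')

SA = [6, 3, 5, 7, 2, 4, 1, 0]
[i] adj suffixes → lcp
  [1] 6/3 → 2 ('ac')
  [2] 3/5 → 0 ('')
  [3] 5/7 → 0 ('')
  [4] 7/2 → 1 ('c')
  [5] 2/4 → 1 ('c')
  [6] 4/1 → 1 ('c')
  [7] 1/0 → 2 ('cc')

n(n+1)/2 = 8·9/2 = 36
Σ LCP = 0 + 2 + 0 + 0 + 1 + 1 + 1 + 2 = 7
distinct = 36 − 7 = 29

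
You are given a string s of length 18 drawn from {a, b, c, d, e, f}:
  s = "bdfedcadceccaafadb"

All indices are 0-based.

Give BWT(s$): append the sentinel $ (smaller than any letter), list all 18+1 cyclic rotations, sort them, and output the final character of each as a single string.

bcfcad$cdedaeabcfad

rank  rotation             last
    0  $bdfedcadceccaafadb  b
    1  aafadb$bdfedcadcecc  c
    2  adb$bdfedcadceccaaf  f
    3  adceccaafadb$bdfedc  c
    4  afadb$bdfedcadcecca  a
    5  b$bdfedcadceccaafad  d
    6  bdfedcadceccaafadb$  $
    7  caafadb$bdfedcadcec  c
    8  cadceccaafadb$bdfed  d
    9  ccaafadb$bdfedcadce  e
   10  ceccaafadb$bdfedcad  d
   11  db$bdfedcadceccaafa  a
   12  dcadceccaafadb$bdfe  e
   13  dceccaafadb$bdfedca  a
   14  dfedcadceccaafadb$b  b
   15  eccaafadb$bdfedcadc  c
   16  edcadceccaafadb$bdf  f
   17  fadb$bdfedcadceccaa  a
   18  fedcadceccaafadb$bd  d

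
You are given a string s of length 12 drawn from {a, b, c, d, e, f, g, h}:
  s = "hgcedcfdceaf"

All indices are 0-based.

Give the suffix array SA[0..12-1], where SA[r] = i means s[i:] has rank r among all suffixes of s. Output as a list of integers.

[10, 8, 2, 5, 7, 4, 9, 3, 11, 6, 1, 0]

sorted suffixes:
  #0 SA[0]=10  'af'
  #1 SA[1]=8  'ceaf'
  #2 SA[2]=2  'cedcfdceaf'
  #3 SA[3]=5  'cfdceaf'
  #4 SA[4]=7  'dceaf'
  #5 SA[5]=4  'dcfdceaf'
  #6 SA[6]=9  'eaf'
  #7 SA[7]=3  'edcfdceaf'
  #8 SA[8]=11  'f'
  #9 SA[9]=6  'fdceaf'
  #10 SA[10]=1  'gcedcfdceaf'
  #11 SA[11]=0  'hgcedcfdceaf'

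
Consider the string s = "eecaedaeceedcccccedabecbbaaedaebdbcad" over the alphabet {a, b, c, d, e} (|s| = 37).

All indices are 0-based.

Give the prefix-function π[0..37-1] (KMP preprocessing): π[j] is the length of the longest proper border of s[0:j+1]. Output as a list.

[0, 1, 0, 0, 1, 0, 0, 1, 0, 1, 2, 0, 0, 0, 0, 0, 0, 1, 0, 0, 0, 1, 0, 0, 0, 0, 0, 1, 0, 0, 1, 0, 0, 0, 0, 0, 0]

π[0] = 0
j=1 s[j]='e': π[1]=1 (border 'e')
j=2 s[j]='c': k: 1→0; π[2]=0 (border '')
j=3 s[j]='a': π[3]=0 (border '')
j=4 s[j]='e': π[4]=1 (border 'e')
j=5 s[j]='d': k: 1→0; π[5]=0 (border '')
j=6 s[j]='a': π[6]=0 (border '')
j=7 s[j]='e': π[7]=1 (border 'e')
j=8 s[j]='c': k: 1→0; π[8]=0 (border '')
j=9 s[j]='e': π[9]=1 (border 'e')
j=10 s[j]='e': π[10]=2 (border 'ee')
j=11 s[j]='d': k: 2→1→0; π[11]=0 (border '')
j=12 s[j]='c': π[12]=0 (border '')
j=13 s[j]='c': π[13]=0 (border '')
j=14 s[j]='c': π[14]=0 (border '')
j=15 s[j]='c': π[15]=0 (border '')
j=16 s[j]='c': π[16]=0 (border '')
j=17 s[j]='e': π[17]=1 (border 'e')
j=18 s[j]='d': k: 1→0; π[18]=0 (border '')
j=19 s[j]='a': π[19]=0 (border '')
j=20 s[j]='b': π[20]=0 (border '')
j=21 s[j]='e': π[21]=1 (border 'e')
j=22 s[j]='c': k: 1→0; π[22]=0 (border '')
j=23 s[j]='b': π[23]=0 (border '')
j=24 s[j]='b': π[24]=0 (border '')
j=25 s[j]='a': π[25]=0 (border '')
j=26 s[j]='a': π[26]=0 (border '')
j=27 s[j]='e': π[27]=1 (border 'e')
j=28 s[j]='d': k: 1→0; π[28]=0 (border '')
j=29 s[j]='a': π[29]=0 (border '')
j=30 s[j]='e': π[30]=1 (border 'e')
j=31 s[j]='b': k: 1→0; π[31]=0 (border '')
j=32 s[j]='d': π[32]=0 (border '')
j=33 s[j]='b': π[33]=0 (border '')
j=34 s[j]='c': π[34]=0 (border '')
j=35 s[j]='a': π[35]=0 (border '')
j=36 s[j]='d': π[36]=0 (border '')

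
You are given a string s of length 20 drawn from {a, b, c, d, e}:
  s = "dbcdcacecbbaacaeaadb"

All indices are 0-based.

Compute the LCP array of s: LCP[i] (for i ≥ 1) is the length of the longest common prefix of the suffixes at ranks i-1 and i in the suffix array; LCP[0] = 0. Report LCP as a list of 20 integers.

rank→(start, suffix):
  0 → (11, 'aacaeaadb')
  1 → (16, 'aadb')
  2 → (12, 'acaeaadb')
  3 → (5, 'acecbbaacaeaadb')
  4 → (17, 'adb')
  5 → (14, 'aeaadb')
  6 → (19, 'b')
  7 → (10, 'baacaeaadb')
  8 → (9, 'bbaacaeaadb')
  9 → (1, 'bcdcacecbbaacaeaadb')
  10 → (4, 'cacecbbaacaeaadb')
  11 → (13, 'caeaadb')
  12 → (8, 'cbbaacaeaadb')
  13 → (2, 'cdcacecbbaacaeaadb')
  14 → (6, 'cecbbaacaeaadb')
  15 → (18, 'db')
  16 → (0, 'dbcdcacecbbaacaeaadb')
  17 → (3, 'dcacecbbaacaeaadb')
  18 → (15, 'eaadb')
  19 → (7, 'ecbbaacaeaadb')

SA = [11, 16, 12, 5, 17, 14, 19, 10, 9, 1, 4, 13, 8, 2, 6, 18, 0, 3, 15, 7]
i: (SA[i-1],SA[i]) lcp shared
  1: (11,16) 2 'aa'
  2: (16,12) 1 'a'
  3: (12,5) 2 'ac'
  4: (5,17) 1 'a'
  5: (17,14) 1 'a'
  6: (14,19) 0 ''
  7: (19,10) 1 'b'
  8: (10,9) 1 'b'
  9: (9,1) 1 'b'
  10: (1,4) 0 ''
  11: (4,13) 2 'ca'
  12: (13,8) 1 'c'
  13: (8,2) 1 'c'
  14: (2,6) 1 'c'
  15: (6,18) 0 ''
  16: (18,0) 2 'db'
  17: (0,3) 1 'd'
  18: (3,15) 0 ''
  19: (15,7) 1 'e'

[0, 2, 1, 2, 1, 1, 0, 1, 1, 1, 0, 2, 1, 1, 1, 0, 2, 1, 0, 1]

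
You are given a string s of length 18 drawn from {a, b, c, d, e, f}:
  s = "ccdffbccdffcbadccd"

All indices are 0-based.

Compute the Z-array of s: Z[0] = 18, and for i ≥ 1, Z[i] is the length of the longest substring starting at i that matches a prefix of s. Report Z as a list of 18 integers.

[18, 1, 0, 0, 0, 0, 5, 1, 0, 0, 0, 1, 0, 0, 0, 3, 1, 0]

Z[0]=18
i=1: outside box; Z[1]=1 scan→box=[1,2)
i=2: outside box; Z[2]=0
i=3: outside box; Z[3]=0
i=4: outside box; Z[4]=0
i=5: outside box; Z[5]=0
i=6: outside box; Z[6]=5 scan→box=[6,11)
i=7: min(r-i=4, Z[1]=1)=1; Z[7]=1
i=8: min(r-i=3, Z[2]=0)=0; Z[8]=0
i=9: min(r-i=2, Z[3]=0)=0; Z[9]=0
i=10: min(r-i=1, Z[4]=0)=0; Z[10]=0
i=11: outside box; Z[11]=1 scan→box=[11,12)
i=12: outside box; Z[12]=0
i=13: outside box; Z[13]=0
i=14: outside box; Z[14]=0
i=15: outside box; Z[15]=3 scan→box=[15,18)
i=16: min(r-i=2, Z[1]=1)=1; Z[16]=1
i=17: min(r-i=1, Z[2]=0)=0; Z[17]=0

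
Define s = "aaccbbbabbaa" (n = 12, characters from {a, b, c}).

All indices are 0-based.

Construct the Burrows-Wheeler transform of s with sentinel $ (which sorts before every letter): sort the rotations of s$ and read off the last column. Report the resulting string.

aab$babbabcca

rank  rotation       last
    0  $aaccbbbabbaa  a
    1  a$aaccbbbabba  a
    2  aa$aaccbbbabb  b
    3  aaccbbbabbaa$  $
    4  abbaa$aaccbbb  b
    5  accbbbabbaa$a  a
    6  baa$aaccbbbab  b
    7  babbaa$aaccbb  b
    8  bbaa$aaccbbba  a
    9  bbabbaa$aaccb  b
   10  bbbabbaa$aacc  c
   11  cbbbabbaa$aac  c
   12  ccbbbabbaa$aa  a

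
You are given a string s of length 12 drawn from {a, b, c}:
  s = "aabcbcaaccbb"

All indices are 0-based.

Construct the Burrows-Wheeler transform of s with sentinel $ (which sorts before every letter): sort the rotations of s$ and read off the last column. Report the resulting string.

rank  rotation       last
    0  $aabcbcaaccbb  b
    1  aabcbcaaccbb$  $
    2  aaccbb$aabcbc  c
    3  abcbcaaccbb$a  a
    4  accbb$aabcbca  a
    5  b$aabcbcaaccb  b
    6  bb$aabcbcaacc  c
    7  bcaaccbb$aabc  c
    8  bcbcaaccbb$aa  a
    9  caaccbb$aabcb  b
   10  cbb$aabcbcaac  c
   11  cbcaaccbb$aab  b
   12  ccbb$aabcbcaa  a

b$caabccabcba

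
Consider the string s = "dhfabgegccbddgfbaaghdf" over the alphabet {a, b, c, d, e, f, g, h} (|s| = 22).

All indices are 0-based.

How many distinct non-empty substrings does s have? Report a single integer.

rank | idx | suffix
   0 |  16 | aaghdf
   1 |   3 | abgegccbddgfbaaghdf
   2 |  17 | aghdf
   3 |  15 | baaghdf
   4 |  10 | bddgfbaaghdf
   5 |   4 | bgegccbddgfbaaghdf
   6 |   9 | cbddgfbaaghdf
   7 |   8 | ccbddgfbaaghdf
   8 |  11 | ddgfbaaghdf
   9 |  20 | df
  10 |  12 | dgfbaaghdf
  11 |   0 | dhfabgegccbddgfbaaghdf
  12 |   6 | egccbddgfbaaghdf
  13 |  21 | f
  14 |   2 | fabgegccbddgfbaaghdf
  15 |  14 | fbaaghdf
  16 |   7 | gccbddgfbaaghdf
  17 |   5 | gegccbddgfbaaghdf
  18 |  13 | gfbaaghdf
  19 |  18 | ghdf
  20 |  19 | hdf
  21 |   1 | hfabgegccbddgfbaaghdf

SA = [16, 3, 17, 15, 10, 4, 9, 8, 11, 20, 12, 0, 6, 21, 2, 14, 7, 5, 13, 18, 19, 1]
rank  pair      lcp
   1  s[16:],s[3:]  1  'a'
   2  s[3:],s[17:]  1  'a'
   3  s[17:],s[15:]  0  ''
   4  s[15:],s[10:]  1  'b'
   5  s[10:],s[4:]  1  'b'
   6  s[4:],s[9:]  0  ''
   7  s[9:],s[8:]  1  'c'
   8  s[8:],s[11:]  0  ''
   9  s[11:],s[20:]  1  'd'
  10  s[20:],s[12:]  1  'd'
  11  s[12:],s[0:]  1  'd'
  12  s[0:],s[6:]  0  ''
  13  s[6:],s[21:]  0  ''
  14  s[21:],s[2:]  1  'f'
  15  s[2:],s[14:]  1  'f'
  16  s[14:],s[7:]  0  ''
  17  s[7:],s[5:]  1  'g'
  18  s[5:],s[13:]  1  'g'
  19  s[13:],s[18:]  1  'g'
  20  s[18:],s[19:]  0  ''
  21  s[19:],s[1:]  1  'h'

n(n+1)/2 = 22·23/2 = 253
Σ LCP = 0 + 1 + 1 + 0 + 1 + 1 + 0 + 1 + 0 + 1 + 1 + 1 + 0 + 0 + 1 + 1 + 0 + 1 + 1 + 1 + 0 + 1 = 14
distinct = 253 − 14 = 239

239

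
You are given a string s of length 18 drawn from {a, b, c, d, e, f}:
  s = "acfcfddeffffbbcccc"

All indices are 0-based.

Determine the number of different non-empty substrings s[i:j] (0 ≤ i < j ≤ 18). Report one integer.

rank→(start, suffix):
  0 → (0, 'acfcfddeffffbbcccc')
  1 → (12, 'bbcccc')
  2 → (13, 'bcccc')
  3 → (17, 'c')
  4 → (16, 'cc')
  5 → (15, 'ccc')
  6 → (14, 'cccc')
  7 → (1, 'cfcfddeffffbbcccc')
  8 → (3, 'cfddeffffbbcccc')
  9 → (5, 'ddeffffbbcccc')
  10 → (6, 'deffffbbcccc')
  11 → (7, 'effffbbcccc')
  12 → (11, 'fbbcccc')
  13 → (2, 'fcfddeffffbbcccc')
  14 → (4, 'fddeffffbbcccc')
  15 → (10, 'ffbbcccc')
  16 → (9, 'fffbbcccc')
  17 → (8, 'ffffbbcccc')

SA = [0, 12, 13, 17, 16, 15, 14, 1, 3, 5, 6, 7, 11, 2, 4, 10, 9, 8]
rank  pair      lcp
   1  s[0:],s[12:]  0  ''
   2  s[12:],s[13:]  1  'b'
   3  s[13:],s[17:]  0  ''
   4  s[17:],s[16:]  1  'c'
   5  s[16:],s[15:]  2  'cc'
   6  s[15:],s[14:]  3  'ccc'
   7  s[14:],s[1:]  1  'c'
   8  s[1:],s[3:]  2  'cf'
   9  s[3:],s[5:]  0  ''
  10  s[5:],s[6:]  1  'd'
  11  s[6:],s[7:]  0  ''
  12  s[7:],s[11:]  0  ''
  13  s[11:],s[2:]  1  'f'
  14  s[2:],s[4:]  1  'f'
  15  s[4:],s[10:]  1  'f'
  16  s[10:],s[9:]  2  'ff'
  17  s[9:],s[8:]  3  'fff'

n(n+1)/2 = 18·19/2 = 171
Σ LCP = 0 + 0 + 1 + 0 + 1 + 2 + 3 + 1 + 2 + 0 + 1 + 0 + 0 + 1 + 1 + 1 + 2 + 3 = 19
distinct = 171 − 19 = 152

152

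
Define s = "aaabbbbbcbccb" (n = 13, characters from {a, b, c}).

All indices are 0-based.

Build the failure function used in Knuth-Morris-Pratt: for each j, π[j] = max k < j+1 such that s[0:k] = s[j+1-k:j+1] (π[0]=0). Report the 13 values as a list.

π[0] = 0
j=1 s[j]='a': π[1]=1 (border 'a')
j=2 s[j]='a': π[2]=2 (border 'aa')
j=3 s[j]='b': k: 2→1→0; π[3]=0 (border '')
j=4 s[j]='b': π[4]=0 (border '')
j=5 s[j]='b': π[5]=0 (border '')
j=6 s[j]='b': π[6]=0 (border '')
j=7 s[j]='b': π[7]=0 (border '')
j=8 s[j]='c': π[8]=0 (border '')
j=9 s[j]='b': π[9]=0 (border '')
j=10 s[j]='c': π[10]=0 (border '')
j=11 s[j]='c': π[11]=0 (border '')
j=12 s[j]='b': π[12]=0 (border '')

[0, 1, 2, 0, 0, 0, 0, 0, 0, 0, 0, 0, 0]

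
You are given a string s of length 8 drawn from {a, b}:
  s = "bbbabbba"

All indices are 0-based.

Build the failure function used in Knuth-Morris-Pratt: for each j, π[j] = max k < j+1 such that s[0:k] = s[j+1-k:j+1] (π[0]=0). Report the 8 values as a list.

[0, 1, 2, 0, 1, 2, 3, 4]

π[0] = 0
j=1 s[j]='b': π[1]=1 (border 'b')
j=2 s[j]='b': π[2]=2 (border 'bb')
j=3 s[j]='a': k: 2→1→0; π[3]=0 (border '')
j=4 s[j]='b': π[4]=1 (border 'b')
j=5 s[j]='b': π[5]=2 (border 'bb')
j=6 s[j]='b': π[6]=3 (border 'bbb')
j=7 s[j]='a': π[7]=4 (border 'bbba')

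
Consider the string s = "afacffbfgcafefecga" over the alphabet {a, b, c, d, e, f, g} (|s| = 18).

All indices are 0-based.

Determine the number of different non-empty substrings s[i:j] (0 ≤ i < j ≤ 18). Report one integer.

157

rank | idx | suffix
   0 |  17 | a
   1 |   2 | acffbfgcafefecga
   2 |   0 | afacffbfgcafefecga
   3 |  10 | afefecga
   4 |   6 | bfgcafefecga
   5 |   9 | cafefecga
   6 |   3 | cffbfgcafefecga
   7 |  15 | cga
   8 |  14 | ecga
   9 |  12 | efecga
  10 |   1 | facffbfgcafefecga
  11 |   5 | fbfgcafefecga
  12 |  13 | fecga
  13 |  11 | fefecga
  14 |   4 | ffbfgcafefecga
  15 |   7 | fgcafefecga
  16 |  16 | ga
  17 |   8 | gcafefecga

SA = [17, 2, 0, 10, 6, 9, 3, 15, 14, 12, 1, 5, 13, 11, 4, 7, 16, 8]
[i] adj suffixes → lcp
  [1] 17/2 → 1 ('a')
  [2] 2/0 → 1 ('a')
  [3] 0/10 → 2 ('af')
  [4] 10/6 → 0 ('')
  [5] 6/9 → 0 ('')
  [6] 9/3 → 1 ('c')
  [7] 3/15 → 1 ('c')
  [8] 15/14 → 0 ('')
  [9] 14/12 → 1 ('e')
  [10] 12/1 → 0 ('')
  [11] 1/5 → 1 ('f')
  [12] 5/13 → 1 ('f')
  [13] 13/11 → 2 ('fe')
  [14] 11/4 → 1 ('f')
  [15] 4/7 → 1 ('f')
  [16] 7/16 → 0 ('')
  [17] 16/8 → 1 ('g')

n(n+1)/2 = 18·19/2 = 171
Σ LCP = 0 + 1 + 1 + 2 + 0 + 0 + 1 + 1 + 0 + 1 + 0 + 1 + 1 + 2 + 1 + 1 + 0 + 1 = 14
distinct = 171 − 14 = 157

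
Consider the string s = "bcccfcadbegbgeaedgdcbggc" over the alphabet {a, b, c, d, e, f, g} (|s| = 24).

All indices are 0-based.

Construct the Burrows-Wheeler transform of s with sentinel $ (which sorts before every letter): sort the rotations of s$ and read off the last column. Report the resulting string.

cce$dgcgfdbccagegabcegdbb

rank  rotation                   last
    0  $bcccfcadbegbgeaedgdcbggc  c
    1  adbegbgeaedgdcbggc$bcccfc  c
    2  aedgdcbggc$bcccfcadbegbge  e
    3  bcccfcadbegbgeaedgdcbggc$  $
    4  begbgeaedgdcbggc$bcccfcad  d
    5  bgeaedgdcbggc$bcccfcadbeg  g
    6  bggc$bcccfcadbegbgeaedgdc  c
    7  c$bcccfcadbegbgeaedgdcbgg  g
    8  cadbegbgeaedgdcbggc$bcccf  f
    9  cbggc$bcccfcadbegbgeaedgd  d
   10  cccfcadbegbgeaedgdcbggc$b  b
   11  ccfcadbegbgeaedgdcbggc$bc  c
   12  cfcadbegbgeaedgdcbggc$bcc  c
   13  dbegbgeaedgdcbggc$bcccfca  a
   14  dcbggc$bcccfcadbegbgeaedg  g
   15  dgdcbggc$bcccfcadbegbgeae  e
   16  eaedgdcbggc$bcccfcadbegbg  g
   17  edgdcbggc$bcccfcadbegbgea  a
   18  egbgeaedgdcbggc$bcccfcadb  b
   19  fcadbegbgeaedgdcbggc$bccc  c
   20  gbgeaedgdcbggc$bcccfcadbe  e
   21  gc$bcccfcadbegbgeaedgdcbg  g
   22  gdcbggc$bcccfcadbegbgeaed  d
   23  geaedgdcbggc$bcccfcadbegb  b
   24  ggc$bcccfcadbegbgeaedgdcb  b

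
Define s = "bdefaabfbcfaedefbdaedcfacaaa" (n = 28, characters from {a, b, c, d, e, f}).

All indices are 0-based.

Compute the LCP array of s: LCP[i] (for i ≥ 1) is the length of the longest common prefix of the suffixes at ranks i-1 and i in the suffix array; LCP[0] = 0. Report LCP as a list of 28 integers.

rank→(start, suffix):
  0 → (27, 'a')
  1 → (26, 'aa')
  2 → (25, 'aaa')
  3 → (4, 'aabfbcfaedefbdaedcfacaaa')
  4 → (5, 'abfbcfaedefbdaedcfacaaa')
  5 → (23, 'acaaa')
  6 → (18, 'aedcfacaaa')
  7 → (11, 'aedefbdaedcfacaaa')
  8 → (8, 'bcfaedefbdaedcfacaaa')
  9 → (16, 'bdaedcfacaaa')
  10 → (0, 'bdefaabfbcfaedefbdaedcfacaaa')
  11 → (6, 'bfbcfaedefbdaedcfacaaa')
  12 → (24, 'caaa')
  13 → (21, 'cfacaaa')
  14 → (9, 'cfaedefbdaedcfacaaa')
  15 → (17, 'daedcfacaaa')
  16 → (20, 'dcfacaaa')
  17 → (1, 'defaabfbcfaedefbdaedcfacaaa')
  18 → (13, 'defbdaedcfacaaa')
  19 → (19, 'edcfacaaa')
  20 → (12, 'edefbdaedcfacaaa')
  21 → (2, 'efaabfbcfaedefbdaedcfacaaa')
  22 → (14, 'efbdaedcfacaaa')
  23 → (3, 'faabfbcfaedefbdaedcfacaaa')
  24 → (22, 'facaaa')
  25 → (10, 'faedefbdaedcfacaaa')
  26 → (7, 'fbcfaedefbdaedcfacaaa')
  27 → (15, 'fbdaedcfacaaa')

SA = [27, 26, 25, 4, 5, 23, 18, 11, 8, 16, 0, 6, 24, 21, 9, 17, 20, 1, 13, 19, 12, 2, 14, 3, 22, 10, 7, 15]
i: (SA[i-1],SA[i]) lcp shared
  1: (27,26) 1 'a'
  2: (26,25) 2 'aa'
  3: (25,4) 2 'aa'
  4: (4,5) 1 'a'
  5: (5,23) 1 'a'
  6: (23,18) 1 'a'
  7: (18,11) 3 'aed'
  8: (11,8) 0 ''
  9: (8,16) 1 'b'
  10: (16,0) 2 'bd'
  11: (0,6) 1 'b'
  12: (6,24) 0 ''
  13: (24,21) 1 'c'
  14: (21,9) 3 'cfa'
  15: (9,17) 0 ''
  16: (17,20) 1 'd'
  17: (20,1) 1 'd'
  18: (1,13) 3 'def'
  19: (13,19) 0 ''
  20: (19,12) 2 'ed'
  21: (12,2) 1 'e'
  22: (2,14) 2 'ef'
  23: (14,3) 0 ''
  24: (3,22) 2 'fa'
  25: (22,10) 2 'fa'
  26: (10,7) 1 'f'
  27: (7,15) 2 'fb'

[0, 1, 2, 2, 1, 1, 1, 3, 0, 1, 2, 1, 0, 1, 3, 0, 1, 1, 3, 0, 2, 1, 2, 0, 2, 2, 1, 2]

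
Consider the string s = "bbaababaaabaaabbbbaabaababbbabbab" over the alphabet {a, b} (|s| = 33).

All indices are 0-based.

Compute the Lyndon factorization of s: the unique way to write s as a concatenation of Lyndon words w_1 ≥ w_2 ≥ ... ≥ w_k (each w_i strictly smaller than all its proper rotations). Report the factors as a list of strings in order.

emit factor 1: 'b' (i=0, period=1)
emit factor 2: 'b' (i=1, period=1)
emit factor 3: 'aabab' (i=2, period=5)
emit factor 4: 'aaabaaabbbbaabaababbbabbab' (i=7, period=26)

["b", "b", "aabab", "aaabaaabbbbaabaababbbabbab"]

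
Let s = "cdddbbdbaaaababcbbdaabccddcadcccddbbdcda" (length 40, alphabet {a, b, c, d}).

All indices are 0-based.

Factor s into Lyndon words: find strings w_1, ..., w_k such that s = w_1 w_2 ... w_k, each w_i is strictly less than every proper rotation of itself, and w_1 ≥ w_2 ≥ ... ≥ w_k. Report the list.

["cddd", "bbd", "b", "aaaababcbbdaabccddcadcccddbbdcd", "a"]

emit factor 1: 'cddd' (i=0, period=4)
emit factor 2: 'bbd' (i=4, period=3)
emit factor 3: 'b' (i=7, period=1)
emit factor 4: 'aaaababcbbdaabccddcadcccddbbdcd' (i=8, period=31)
emit factor 5: 'a' (i=39, period=1)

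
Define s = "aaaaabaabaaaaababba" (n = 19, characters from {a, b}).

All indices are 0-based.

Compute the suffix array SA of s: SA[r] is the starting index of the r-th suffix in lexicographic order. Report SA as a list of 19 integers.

[18, 0, 9, 1, 10, 2, 11, 6, 3, 12, 7, 4, 13, 15, 17, 8, 5, 14, 16]

rank | idx | suffix
   0 |  18 | a
   1 |   0 | aaaaabaabaaaaababba
   2 |   9 | aaaaababba
   3 |   1 | aaaabaabaaaaababba
   4 |  10 | aaaababba
   5 |   2 | aaabaabaaaaababba
   6 |  11 | aaababba
   7 |   6 | aabaaaaababba
   8 |   3 | aabaabaaaaababba
   9 |  12 | aababba
  10 |   7 | abaaaaababba
  11 |   4 | abaabaaaaababba
  12 |  13 | ababba
  13 |  15 | abba
  14 |  17 | ba
  15 |   8 | baaaaababba
  16 |   5 | baabaaaaababba
  17 |  14 | babba
  18 |  16 | bba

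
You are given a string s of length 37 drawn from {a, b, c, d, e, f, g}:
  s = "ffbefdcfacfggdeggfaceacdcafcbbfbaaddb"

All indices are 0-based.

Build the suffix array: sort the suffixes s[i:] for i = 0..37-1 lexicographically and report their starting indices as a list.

rank | idx | suffix
   0 |  32 | aaddb
   1 |  21 | acdcafcbbfbaaddb
   2 |  18 | aceacdcafcbbfbaaddb
   3 |   8 | acfggdeggfaceacdcafcbbfbaaddb
   4 |  33 | addb
   5 |  25 | afcbbfbaaddb
   6 |  36 | b
   7 |  31 | baaddb
   8 |  28 | bbfbaaddb
   9 |   2 | befdcfacfggdeggfaceacdcafcbbfbaaddb
  10 |  29 | bfbaaddb
  11 |  24 | cafcbbfbaaddb
  12 |  27 | cbbfbaaddb
  13 |  22 | cdcafcbbfbaaddb
  14 |  19 | ceacdcafcbbfbaaddb
  15 |   6 | cfacfggdeggfaceacdcafcbbfbaaddb
  16 |   9 | cfggdeggfaceacdcafcbbfbaaddb
  17 |  35 | db
  18 |  23 | dcafcbbfbaaddb
  19 |   5 | dcfacfggdeggfaceacdcafcbbfbaaddb
  20 |  34 | ddb
  21 |  13 | deggfaceacdcafcbbfbaaddb
  22 |  20 | eacdcafcbbfbaaddb
  23 |   3 | efdcfacfggdeggfaceacdcafcbbfbaaddb
  24 |  14 | eggfaceacdcafcbbfbaaddb
  25 |  17 | faceacdcafcbbfbaaddb
  26 |   7 | facfggdeggfaceacdcafcbbfbaaddb
  27 |  30 | fbaaddb
  28 |   1 | fbefdcfacfggdeggfaceacdcafcbbfbaaddb
  29 |  26 | fcbbfbaaddb
  30 |   4 | fdcfacfggdeggfaceacdcafcbbfbaaddb
  31 |   0 | ffbefdcfacfggdeggfaceacdcafcbbfbaaddb
  32 |  10 | fggdeggfaceacdcafcbbfbaaddb
  33 |  12 | gdeggfaceacdcafcbbfbaaddb
  34 |  16 | gfaceacdcafcbbfbaaddb
  35 |  11 | ggdeggfaceacdcafcbbfbaaddb
  36 |  15 | ggfaceacdcafcbbfbaaddb

[32, 21, 18, 8, 33, 25, 36, 31, 28, 2, 29, 24, 27, 22, 19, 6, 9, 35, 23, 5, 34, 13, 20, 3, 14, 17, 7, 30, 1, 26, 4, 0, 10, 12, 16, 11, 15]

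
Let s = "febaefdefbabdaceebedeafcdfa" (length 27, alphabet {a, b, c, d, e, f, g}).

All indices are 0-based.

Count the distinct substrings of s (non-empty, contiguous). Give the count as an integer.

353

sorted suffixes:
  #0 SA[0]=26  'a'
  #1 SA[1]=10  'abdaceebedeafcdfa'
  #2 SA[2]=13  'aceebedeafcdfa'
  #3 SA[3]=3  'aefdefbabdaceebedeafcdfa'
  #4 SA[4]=21  'afcdfa'
  #5 SA[5]=9  'babdaceebedeafcdfa'
  #6 SA[6]=2  'baefdefbabdaceebedeafcdfa'
  #7 SA[7]=11  'bdaceebedeafcdfa'
  #8 SA[8]=17  'bedeafcdfa'
  #9 SA[9]=23  'cdfa'
  #10 SA[10]=14  'ceebedeafcdfa'
  #11 SA[11]=12  'daceebedeafcdfa'
  #12 SA[12]=19  'deafcdfa'
  #13 SA[13]=6  'defbabdaceebedeafcdfa'
  #14 SA[14]=24  'dfa'
  #15 SA[15]=20  'eafcdfa'
  #16 SA[16]=1  'ebaefdefbabdaceebedeafcdfa'
  #17 SA[17]=16  'ebedeafcdfa'
  #18 SA[18]=18  'edeafcdfa'
  #19 SA[19]=15  'eebedeafcdfa'
  #20 SA[20]=7  'efbabdaceebedeafcdfa'
  #21 SA[21]=4  'efdefbabdaceebedeafcdfa'
  #22 SA[22]=25  'fa'
  #23 SA[23]=8  'fbabdaceebedeafcdfa'
  #24 SA[24]=22  'fcdfa'
  #25 SA[25]=5  'fdefbabdaceebedeafcdfa'
  #26 SA[26]=0  'febaefdefbabdaceebedeafcdfa'

SA = [26, 10, 13, 3, 21, 9, 2, 11, 17, 23, 14, 12, 19, 6, 24, 20, 1, 16, 18, 15, 7, 4, 25, 8, 22, 5, 0]
rank  pair      lcp
   1  s[26:],s[10:]  1  'a'
   2  s[10:],s[13:]  1  'a'
   3  s[13:],s[3:]  1  'a'
   4  s[3:],s[21:]  1  'a'
   5  s[21:],s[9:]  0  ''
   6  s[9:],s[2:]  2  'ba'
   7  s[2:],s[11:]  1  'b'
   8  s[11:],s[17:]  1  'b'
   9  s[17:],s[23:]  0  ''
  10  s[23:],s[14:]  1  'c'
  11  s[14:],s[12:]  0  ''
  12  s[12:],s[19:]  1  'd'
  13  s[19:],s[6:]  2  'de'
  14  s[6:],s[24:]  1  'd'
  15  s[24:],s[20:]  0  ''
  16  s[20:],s[1:]  1  'e'
  17  s[1:],s[16:]  2  'eb'
  18  s[16:],s[18:]  1  'e'
  19  s[18:],s[15:]  1  'e'
  20  s[15:],s[7:]  1  'e'
  21  s[7:],s[4:]  2  'ef'
  22  s[4:],s[25:]  0  ''
  23  s[25:],s[8:]  1  'f'
  24  s[8:],s[22:]  1  'f'
  25  s[22:],s[5:]  1  'f'
  26  s[5:],s[0:]  1  'f'

n(n+1)/2 = 27·28/2 = 378
Σ LCP = 0 + 1 + 1 + 1 + 1 + 0 + 2 + 1 + 1 + 0 + 1 + 0 + 1 + 2 + 1 + 0 + 1 + 2 + 1 + 1 + 1 + 2 + 0 + 1 + 1 + 1 + 1 = 25
distinct = 378 − 25 = 353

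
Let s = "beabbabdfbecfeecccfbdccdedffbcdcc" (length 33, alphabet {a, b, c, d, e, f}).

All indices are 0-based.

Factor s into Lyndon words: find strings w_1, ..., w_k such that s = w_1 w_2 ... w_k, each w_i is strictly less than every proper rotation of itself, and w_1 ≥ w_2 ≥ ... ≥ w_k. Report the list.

emit factor 1: 'be' (i=0, period=2)
emit factor 2: 'abbabdfbecfeecccfbdccdedffbcdcc' (i=2, period=31)

["be", "abbabdfbecfeecccfbdccdedffbcdcc"]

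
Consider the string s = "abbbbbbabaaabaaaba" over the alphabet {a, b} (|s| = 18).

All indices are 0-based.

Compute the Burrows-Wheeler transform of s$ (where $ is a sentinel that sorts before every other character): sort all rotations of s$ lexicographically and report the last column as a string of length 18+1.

abbbaaaab$aaabbbbba

rank  rotation             last
    0  $abbbbbbabaaabaaaba  a
    1  a$abbbbbbabaaabaaab  b
    2  aaaba$abbbbbbabaaab  b
    3  aaabaaaba$abbbbbbab  b
    4  aaba$abbbbbbabaaaba  a
    5  aabaaaba$abbbbbbaba  a
    6  aba$abbbbbbabaaabaa  a
    7  abaaaba$abbbbbbabaa  a
    8  abaaabaaaba$abbbbbb  b
    9  abbbbbbabaaabaaaba$  $
   10  ba$abbbbbbabaaabaaa  a
   11  baaaba$abbbbbbabaaa  a
   12  baaabaaaba$abbbbbba  a
   13  babaaabaaaba$abbbbb  b
   14  bbabaaabaaaba$abbbb  b
   15  bbbabaaabaaaba$abbb  b
   16  bbbbabaaabaaaba$abb  b
   17  bbbbbabaaabaaaba$ab  b
   18  bbbbbbabaaabaaaba$a  a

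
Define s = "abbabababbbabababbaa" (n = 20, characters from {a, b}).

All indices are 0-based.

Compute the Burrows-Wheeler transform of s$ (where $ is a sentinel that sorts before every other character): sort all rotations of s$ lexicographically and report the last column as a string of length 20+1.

rank  rotation               last
    0  $abbabababbbabababbaa  a
    1  a$abbabababbbabababba  a
    2  aa$abbabababbbabababb  b
    3  abababbaa$abbabababbb  b
    4  abababbbabababbaa$abb  b
    5  ababbaa$abbabababbbab  b
    6  ababbbabababbaa$abbab  b
    7  abbaa$abbabababbbabab  b
    8  abbabababbbabababbaa$  $
    9  abbbabababbaa$abbabab  b
   10  baa$abbabababbbababab  b
   11  babababbaa$abbabababb  b
   12  babababbbabababbaa$ab  b
   13  bababbaa$abbabababbba  a
   14  bababbbabababbaa$abba  a
   15  babbaa$abbabababbbaba  a
   16  babbbabababbaa$abbaba  a
   17  bbaa$abbabababbbababa  a
   18  bbabababbaa$abbababab  b
   19  bbabababbbabababbaa$a  a
   20  bbbabababbaa$abbababa  a

aabbbbbb$bbbbaaaaabaa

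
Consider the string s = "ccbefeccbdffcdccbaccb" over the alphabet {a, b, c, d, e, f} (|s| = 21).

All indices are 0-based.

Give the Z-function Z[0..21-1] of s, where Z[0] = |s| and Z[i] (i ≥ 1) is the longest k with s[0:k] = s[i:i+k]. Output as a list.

Z[0]=21
i=1: i≥r, start 0; Z[1]=1 extend→box=[1,2)
i=2: i≥r, start 0; Z[2]=0
i=3: i≥r, start 0; Z[3]=0
i=4: i≥r, start 0; Z[4]=0
i=5: i≥r, start 0; Z[5]=0
i=6: i≥r, start 0; Z[6]=3 extend→box=[6,9)
i=7: min(r-i=2, Z[1]=1)=1; Z[7]=1
i=8: min(r-i=1, Z[2]=0)=0; Z[8]=0
i=9: i≥r, start 0; Z[9]=0
i=10: i≥r, start 0; Z[10]=0
i=11: i≥r, start 0; Z[11]=0
i=12: i≥r, start 0; Z[12]=1 extend→box=[12,13)
i=13: i≥r, start 0; Z[13]=0
i=14: i≥r, start 0; Z[14]=3 extend→box=[14,17)
i=15: min(r-i=2, Z[1]=1)=1; Z[15]=1
i=16: min(r-i=1, Z[2]=0)=0; Z[16]=0
i=17: i≥r, start 0; Z[17]=0
i=18: i≥r, start 0; Z[18]=3 extend→box=[18,21)
i=19: min(r-i=2, Z[1]=1)=1; Z[19]=1
i=20: min(r-i=1, Z[2]=0)=0; Z[20]=0

[21, 1, 0, 0, 0, 0, 3, 1, 0, 0, 0, 0, 1, 0, 3, 1, 0, 0, 3, 1, 0]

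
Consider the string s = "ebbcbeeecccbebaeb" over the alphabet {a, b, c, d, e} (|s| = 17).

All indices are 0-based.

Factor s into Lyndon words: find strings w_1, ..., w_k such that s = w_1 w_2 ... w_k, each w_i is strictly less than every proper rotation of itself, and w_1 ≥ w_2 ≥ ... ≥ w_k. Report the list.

["e", "bbcbeeecccbe", "b", "aeb"]

emit factor 1: 'e' (i=0, period=1)
emit factor 2: 'bbcbeeecccbe' (i=1, period=12)
emit factor 3: 'b' (i=13, period=1)
emit factor 4: 'aeb' (i=14, period=3)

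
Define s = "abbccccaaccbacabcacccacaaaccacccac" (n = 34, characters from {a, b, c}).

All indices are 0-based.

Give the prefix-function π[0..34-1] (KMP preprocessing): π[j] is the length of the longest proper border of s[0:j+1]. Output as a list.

π[0] = 0
j=1 s[j]='b': π[1]=0 (border '')
j=2 s[j]='b': π[2]=0 (border '')
j=3 s[j]='c': π[3]=0 (border '')
j=4 s[j]='c': π[4]=0 (border '')
j=5 s[j]='c': π[5]=0 (border '')
j=6 s[j]='c': π[6]=0 (border '')
j=7 s[j]='a': π[7]=1 (border 'a')
j=8 s[j]='a': k: 1→0; π[8]=1 (border 'a')
j=9 s[j]='c': k: 1→0; π[9]=0 (border '')
j=10 s[j]='c': π[10]=0 (border '')
j=11 s[j]='b': π[11]=0 (border '')
j=12 s[j]='a': π[12]=1 (border 'a')
j=13 s[j]='c': k: 1→0; π[13]=0 (border '')
j=14 s[j]='a': π[14]=1 (border 'a')
j=15 s[j]='b': π[15]=2 (border 'ab')
j=16 s[j]='c': k: 2→0; π[16]=0 (border '')
j=17 s[j]='a': π[17]=1 (border 'a')
j=18 s[j]='c': k: 1→0; π[18]=0 (border '')
j=19 s[j]='c': π[19]=0 (border '')
j=20 s[j]='c': π[20]=0 (border '')
j=21 s[j]='a': π[21]=1 (border 'a')
j=22 s[j]='c': k: 1→0; π[22]=0 (border '')
j=23 s[j]='a': π[23]=1 (border 'a')
j=24 s[j]='a': k: 1→0; π[24]=1 (border 'a')
j=25 s[j]='a': k: 1→0; π[25]=1 (border 'a')
j=26 s[j]='c': k: 1→0; π[26]=0 (border '')
j=27 s[j]='c': π[27]=0 (border '')
j=28 s[j]='a': π[28]=1 (border 'a')
j=29 s[j]='c': k: 1→0; π[29]=0 (border '')
j=30 s[j]='c': π[30]=0 (border '')
j=31 s[j]='c': π[31]=0 (border '')
j=32 s[j]='a': π[32]=1 (border 'a')
j=33 s[j]='c': k: 1→0; π[33]=0 (border '')

[0, 0, 0, 0, 0, 0, 0, 1, 1, 0, 0, 0, 1, 0, 1, 2, 0, 1, 0, 0, 0, 1, 0, 1, 1, 1, 0, 0, 1, 0, 0, 0, 1, 0]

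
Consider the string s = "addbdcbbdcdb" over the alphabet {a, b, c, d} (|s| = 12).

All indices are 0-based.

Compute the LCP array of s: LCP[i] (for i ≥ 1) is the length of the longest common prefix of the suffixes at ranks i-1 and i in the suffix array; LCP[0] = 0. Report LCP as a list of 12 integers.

[0, 0, 1, 1, 3, 0, 1, 0, 2, 1, 2, 1]

rank→(start, suffix):
  0 → (0, 'addbdcbbdcdb')
  1 → (11, 'b')
  2 → (6, 'bbdcdb')
  3 → (3, 'bdcbbdcdb')
  4 → (7, 'bdcdb')
  5 → (5, 'cbbdcdb')
  6 → (9, 'cdb')
  7 → (10, 'db')
  8 → (2, 'dbdcbbdcdb')
  9 → (4, 'dcbbdcdb')
  10 → (8, 'dcdb')
  11 → (1, 'ddbdcbbdcdb')

SA = [0, 11, 6, 3, 7, 5, 9, 10, 2, 4, 8, 1]
rank  pair      lcp
   1  s[0:],s[11:]  0  ''
   2  s[11:],s[6:]  1  'b'
   3  s[6:],s[3:]  1  'b'
   4  s[3:],s[7:]  3  'bdc'
   5  s[7:],s[5:]  0  ''
   6  s[5:],s[9:]  1  'c'
   7  s[9:],s[10:]  0  ''
   8  s[10:],s[2:]  2  'db'
   9  s[2:],s[4:]  1  'd'
  10  s[4:],s[8:]  2  'dc'
  11  s[8:],s[1:]  1  'd'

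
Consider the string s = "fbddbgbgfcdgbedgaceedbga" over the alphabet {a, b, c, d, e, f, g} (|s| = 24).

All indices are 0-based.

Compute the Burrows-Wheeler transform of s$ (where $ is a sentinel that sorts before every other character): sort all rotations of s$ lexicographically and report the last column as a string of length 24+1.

rank  rotation                   last
    0  $fbddbgbgfcdgbedgaceedbga  a
    1  a$fbddbgbgfcdgbedgaceedbg  g
    2  aceedbga$fbddbgbgfcdgbedg  g
    3  bddbgbgfcdgbedgaceedbga$f  f
    4  bedgaceedbga$fbddbgbgfcdg  g
    5  bga$fbddbgbgfcdgbedgaceed  d
    6  bgbgfcdgbedgaceedbga$fbdd  d
    7  bgfcdgbedgaceedbga$fbddbg  g
    8  cdgbedgaceedbga$fbddbgbgf  f
    9  ceedbga$fbddbgbgfcdgbedga  a
   10  dbga$fbddbgbgfcdgbedgacee  e
   11  dbgbgfcdgbedgaceedbga$fbd  d
   12  ddbgbgfcdgbedgaceedbga$fb  b
   13  dgaceedbga$fbddbgbgfcdgbe  e
   14  dgbedgaceedbga$fbddbgbgfc  c
   15  edbga$fbddbgbgfcdgbedgace  e
   16  edgaceedbga$fbddbgbgfcdgb  b
   17  eedbga$fbddbgbgfcdgbedgac  c
   18  fbddbgbgfcdgbedgaceedbga$  $
   19  fcdgbedgaceedbga$fbddbgbg  g
   20  ga$fbddbgbgfcdgbedgaceedb  b
   21  gaceedbga$fbddbgbgfcdgbed  d
   22  gbedgaceedbga$fbddbgbgfcd  d
   23  gbgfcdgbedgaceedbga$fbddb  b
   24  gfcdgbedgaceedbga$fbddbgb  b

aggfgddgfaedbecebc$gbddbb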